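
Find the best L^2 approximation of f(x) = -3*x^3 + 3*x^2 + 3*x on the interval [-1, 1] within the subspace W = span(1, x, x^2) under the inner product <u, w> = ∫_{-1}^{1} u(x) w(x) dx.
g(x) = 3*x^2 + 6*x/5

The best approximation g ∈ W is the orthogonal projection of f onto W. Writing g = a_0 + a_1 x + a_2 x^2, the coefficients solve the normal equations G · a = b where
  G_{ij} = <φ_i, φ_j> and b_i = <f, φ_i>, with φ_0 = 1, φ_1 = x, φ_2 = x^2.
G =
  [2, 0, 2/3]
  [0, 2/3, 0]
  [2/3, 0, 2/5],
b = (2, 4/5, 6/5).
Solving gives a_0 = 0, a_1 = 6/5, a_2 = 3, so
  g(x) = 3*x^2 + 6*x/5.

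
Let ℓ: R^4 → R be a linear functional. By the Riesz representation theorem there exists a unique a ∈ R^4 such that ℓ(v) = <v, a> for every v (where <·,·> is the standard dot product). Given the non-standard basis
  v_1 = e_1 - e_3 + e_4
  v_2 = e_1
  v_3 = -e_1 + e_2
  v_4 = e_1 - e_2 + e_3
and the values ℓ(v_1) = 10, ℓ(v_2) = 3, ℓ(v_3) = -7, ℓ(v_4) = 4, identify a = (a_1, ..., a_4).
a = (3, -4, -3, 4)

Write a = (a_1, ..., a_4) in the standard basis. For each basis vector v_i, ℓ(v_i) = <v_i, a> is a linear equation in the a_j's. Collect the n equations into a matrix system V a = ℓ, where row i of V is v_i (expressed in the standard basis). Since V is invertible (lower-triangular with 1s on the diagonal, up to permutation), solve by back-substitution:
  V =
[[1, 0, -1, 1],
 [1, 0, 0, 0],
 [-1, 1, 0, 0],
 [1, -1, 1, 0]]
  V a = (10, 3, -7, 4)
Solving gives a = (3, -4, -3, 4).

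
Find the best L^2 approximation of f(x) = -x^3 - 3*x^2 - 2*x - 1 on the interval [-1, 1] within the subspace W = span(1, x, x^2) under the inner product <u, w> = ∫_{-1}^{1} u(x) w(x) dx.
g(x) = -3*x^2 - 13*x/5 - 1

The best approximation g ∈ W is the orthogonal projection of f onto W. Writing g = a_0 + a_1 x + a_2 x^2, the coefficients solve the normal equations G · a = b where
  G_{ij} = <φ_i, φ_j> and b_i = <f, φ_i>, with φ_0 = 1, φ_1 = x, φ_2 = x^2.
G =
  [2, 0, 2/3]
  [0, 2/3, 0]
  [2/3, 0, 2/5],
b = (-4, -26/15, -28/15).
Solving gives a_0 = -1, a_1 = -13/5, a_2 = -3, so
  g(x) = -3*x^2 - 13*x/5 - 1.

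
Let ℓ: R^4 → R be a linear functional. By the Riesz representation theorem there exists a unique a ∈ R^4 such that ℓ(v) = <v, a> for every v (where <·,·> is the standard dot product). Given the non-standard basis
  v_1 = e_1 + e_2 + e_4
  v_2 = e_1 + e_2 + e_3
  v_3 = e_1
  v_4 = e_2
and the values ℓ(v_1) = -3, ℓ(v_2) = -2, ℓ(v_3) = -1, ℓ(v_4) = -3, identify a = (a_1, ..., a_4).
a = (-1, -3, 2, 1)

Write a = (a_1, ..., a_4) in the standard basis. For each basis vector v_i, ℓ(v_i) = <v_i, a> is a linear equation in the a_j's. Collect the n equations into a matrix system V a = ℓ, where row i of V is v_i (expressed in the standard basis). Since V is invertible (lower-triangular with 1s on the diagonal, up to permutation), solve by back-substitution:
  V =
[[1, 1, 0, 1],
 [1, 1, 1, 0],
 [1, 0, 0, 0],
 [0, 1, 0, 0]]
  V a = (-3, -2, -1, -3)
Solving gives a = (-1, -3, 2, 1).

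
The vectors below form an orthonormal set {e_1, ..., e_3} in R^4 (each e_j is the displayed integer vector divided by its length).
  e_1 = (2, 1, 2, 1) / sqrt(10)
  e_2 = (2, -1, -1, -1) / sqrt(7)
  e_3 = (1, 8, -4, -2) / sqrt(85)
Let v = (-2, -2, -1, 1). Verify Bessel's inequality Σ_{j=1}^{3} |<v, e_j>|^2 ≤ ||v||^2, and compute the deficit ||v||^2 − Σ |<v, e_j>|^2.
Σ |<v, e_j>|^2 = 2019/238; ||v||^2 = 10; deficit = 361/238

Write each e_j = u_j / sqrt(<u_j, u_j>) where u_j is the displayed integer vector. Then <v, e_j> = <v, u_j> / sqrt(<u_j, u_j>), so |<v, e_j>|^2 = <v, u_j>^2 / <u_j, u_j>.
Coefficients: <v, e_1> = -7/sqrt(10), <v, e_2> = -2/sqrt(7), <v, e_3> = -16/sqrt(85).
Square and sum: Σ |<v, e_j>|^2 = 2019/238.
Compute ||v||^2 = v·v = 10.
Deficit = 10 − 2019/238 = 361/238 ≥ 0, confirming Bessel's inequality. (The deficit equals ||v − Σ <v,e_j> e_j||^2, the squared distance from v to span{e_j}.)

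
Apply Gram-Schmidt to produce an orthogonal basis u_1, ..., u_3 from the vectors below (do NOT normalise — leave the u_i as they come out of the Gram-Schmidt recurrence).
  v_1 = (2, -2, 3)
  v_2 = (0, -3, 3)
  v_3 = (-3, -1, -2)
Orthogonal basis:
  u_1 = (2, -2, 3)
  u_2 = (-30/17, -21/17, 6/17)
  u_3 = (1/3, -2/3, -2/3)

Apply the Gram-Schmidt recurrence
  u_1 = v_1
  u_i = v_i − Σ_{j<i} ((v_i · u_j) / (u_j · u_j)) · u_j.

Step by step this gives:
  u_1 = (2, -2, 3)
  u_2 = (-30/17, -21/17, 6/17)
  u_3 = (1/3, -2/3, -2/3)

Orthogonality check:
  u_2 · u_1 = 0 (should be 0)
  u_3 · u_1 = 0 (should be 0)
  u_3 · u_2 = 0 (should be 0)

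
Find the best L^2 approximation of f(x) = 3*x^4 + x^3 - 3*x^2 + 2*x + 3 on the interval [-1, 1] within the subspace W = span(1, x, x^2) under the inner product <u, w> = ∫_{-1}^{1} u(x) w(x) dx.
g(x) = -3*x^2/7 + 13*x/5 + 96/35

The best approximation g ∈ W is the orthogonal projection of f onto W. Writing g = a_0 + a_1 x + a_2 x^2, the coefficients solve the normal equations G · a = b where
  G_{ij} = <φ_i, φ_j> and b_i = <f, φ_i>, with φ_0 = 1, φ_1 = x, φ_2 = x^2.
G =
  [2, 0, 2/3]
  [0, 2/3, 0]
  [2/3, 0, 2/5],
b = (26/5, 26/15, 58/35).
Solving gives a_0 = 96/35, a_1 = 13/5, a_2 = -3/7, so
  g(x) = -3*x^2/7 + 13*x/5 + 96/35.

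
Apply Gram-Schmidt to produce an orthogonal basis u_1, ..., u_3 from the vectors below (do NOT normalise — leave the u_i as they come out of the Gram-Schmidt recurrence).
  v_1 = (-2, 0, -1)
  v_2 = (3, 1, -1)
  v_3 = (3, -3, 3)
Orthogonal basis:
  u_1 = (-2, 0, -1)
  u_2 = (1, 1, -2)
  u_3 = (2/5, -2, -4/5)

Apply the Gram-Schmidt recurrence
  u_1 = v_1
  u_i = v_i − Σ_{j<i} ((v_i · u_j) / (u_j · u_j)) · u_j.

Step by step this gives:
  u_1 = (-2, 0, -1)
  u_2 = (1, 1, -2)
  u_3 = (2/5, -2, -4/5)

Orthogonality check:
  u_2 · u_1 = 0 (should be 0)
  u_3 · u_1 = 0 (should be 0)
  u_3 · u_2 = 0 (should be 0)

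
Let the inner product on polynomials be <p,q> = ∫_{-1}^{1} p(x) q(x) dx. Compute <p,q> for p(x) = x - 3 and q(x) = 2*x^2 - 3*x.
<p,q> = -6

Expand the product: p(x)·q(x) = 2*x^3 - 9*x^2 + 9*x.
∫_{-1}^{1} of each monomial x^k gives [2/(k+1) if k even, 0 if k odd]. Integrating term-by-term (or equivalently evaluating the antiderivative F(x) = x^4/2 - 3*x^3 + 9*x^2/2 at the endpoints):
  F(1) − F(−1) = 2 − (8) = -6.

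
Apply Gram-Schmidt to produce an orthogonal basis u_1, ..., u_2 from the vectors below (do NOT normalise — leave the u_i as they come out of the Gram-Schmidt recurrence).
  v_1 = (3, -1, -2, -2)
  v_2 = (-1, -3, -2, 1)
Orthogonal basis:
  u_1 = (3, -1, -2, -2)
  u_2 = (-4/3, -26/9, -16/9, 11/9)

Apply the Gram-Schmidt recurrence
  u_1 = v_1
  u_i = v_i − Σ_{j<i} ((v_i · u_j) / (u_j · u_j)) · u_j.

Step by step this gives:
  u_1 = (3, -1, -2, -2)
  u_2 = (-4/3, -26/9, -16/9, 11/9)

Orthogonality check:
  u_2 · u_1 = 0 (should be 0)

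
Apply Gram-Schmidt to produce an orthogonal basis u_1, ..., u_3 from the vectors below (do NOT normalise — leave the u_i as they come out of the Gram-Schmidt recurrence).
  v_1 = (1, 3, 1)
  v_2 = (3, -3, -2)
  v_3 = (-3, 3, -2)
Orthogonal basis:
  u_1 = (1, 3, 1)
  u_2 = (41/11, -9/11, -14/11)
  u_3 = (-72/89, 120/89, -288/89)

Apply the Gram-Schmidt recurrence
  u_1 = v_1
  u_i = v_i − Σ_{j<i} ((v_i · u_j) / (u_j · u_j)) · u_j.

Step by step this gives:
  u_1 = (1, 3, 1)
  u_2 = (41/11, -9/11, -14/11)
  u_3 = (-72/89, 120/89, -288/89)

Orthogonality check:
  u_2 · u_1 = 0 (should be 0)
  u_3 · u_1 = 0 (should be 0)
  u_3 · u_2 = 0 (should be 0)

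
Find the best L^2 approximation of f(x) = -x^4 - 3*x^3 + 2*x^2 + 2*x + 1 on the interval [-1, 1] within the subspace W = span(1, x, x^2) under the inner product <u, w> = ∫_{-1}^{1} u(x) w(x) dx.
g(x) = 8*x^2/7 + x/5 + 38/35

The best approximation g ∈ W is the orthogonal projection of f onto W. Writing g = a_0 + a_1 x + a_2 x^2, the coefficients solve the normal equations G · a = b where
  G_{ij} = <φ_i, φ_j> and b_i = <f, φ_i>, with φ_0 = 1, φ_1 = x, φ_2 = x^2.
G =
  [2, 0, 2/3]
  [0, 2/3, 0]
  [2/3, 0, 2/5],
b = (44/15, 2/15, 124/105).
Solving gives a_0 = 38/35, a_1 = 1/5, a_2 = 8/7, so
  g(x) = 8*x^2/7 + x/5 + 38/35.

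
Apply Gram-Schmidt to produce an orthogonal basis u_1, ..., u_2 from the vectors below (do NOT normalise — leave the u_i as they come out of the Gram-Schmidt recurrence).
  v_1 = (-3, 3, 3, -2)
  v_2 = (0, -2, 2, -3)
Orthogonal basis:
  u_1 = (-3, 3, 3, -2)
  u_2 = (18/31, -80/31, 44/31, -81/31)

Apply the Gram-Schmidt recurrence
  u_1 = v_1
  u_i = v_i − Σ_{j<i} ((v_i · u_j) / (u_j · u_j)) · u_j.

Step by step this gives:
  u_1 = (-3, 3, 3, -2)
  u_2 = (18/31, -80/31, 44/31, -81/31)

Orthogonality check:
  u_2 · u_1 = 0 (should be 0)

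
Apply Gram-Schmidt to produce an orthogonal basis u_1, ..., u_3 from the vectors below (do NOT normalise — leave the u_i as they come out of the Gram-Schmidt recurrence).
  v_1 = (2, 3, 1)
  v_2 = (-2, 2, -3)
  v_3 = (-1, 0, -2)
Orthogonal basis:
  u_1 = (2, 3, 1)
  u_2 = (-13/7, 31/14, -41/14)
  u_3 = (33/79, -12/79, -30/79)

Apply the Gram-Schmidt recurrence
  u_1 = v_1
  u_i = v_i − Σ_{j<i} ((v_i · u_j) / (u_j · u_j)) · u_j.

Step by step this gives:
  u_1 = (2, 3, 1)
  u_2 = (-13/7, 31/14, -41/14)
  u_3 = (33/79, -12/79, -30/79)

Orthogonality check:
  u_2 · u_1 = 0 (should be 0)
  u_3 · u_1 = 0 (should be 0)
  u_3 · u_2 = 0 (should be 0)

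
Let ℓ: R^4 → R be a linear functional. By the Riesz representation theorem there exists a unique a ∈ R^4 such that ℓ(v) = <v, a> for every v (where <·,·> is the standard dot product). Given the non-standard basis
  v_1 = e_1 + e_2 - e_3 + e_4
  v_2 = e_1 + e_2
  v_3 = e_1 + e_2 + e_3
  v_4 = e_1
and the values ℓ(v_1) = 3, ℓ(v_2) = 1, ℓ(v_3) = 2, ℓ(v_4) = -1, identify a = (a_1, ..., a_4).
a = (-1, 2, 1, 3)

Write a = (a_1, ..., a_4) in the standard basis. For each basis vector v_i, ℓ(v_i) = <v_i, a> is a linear equation in the a_j's. Collect the n equations into a matrix system V a = ℓ, where row i of V is v_i (expressed in the standard basis). Since V is invertible (lower-triangular with 1s on the diagonal, up to permutation), solve by back-substitution:
  V =
[[1, 1, -1, 1],
 [1, 1, 0, 0],
 [1, 1, 1, 0],
 [1, 0, 0, 0]]
  V a = (3, 1, 2, -1)
Solving gives a = (-1, 2, 1, 3).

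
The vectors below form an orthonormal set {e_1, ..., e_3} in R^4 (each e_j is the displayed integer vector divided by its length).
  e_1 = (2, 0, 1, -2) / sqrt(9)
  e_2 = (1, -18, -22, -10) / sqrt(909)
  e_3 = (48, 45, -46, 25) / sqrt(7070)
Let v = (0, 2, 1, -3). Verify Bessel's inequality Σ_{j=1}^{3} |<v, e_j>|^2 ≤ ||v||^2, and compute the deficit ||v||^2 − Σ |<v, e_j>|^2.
Σ |<v, e_j>|^2 = 451/70; ||v||^2 = 14; deficit = 529/70

Write each e_j = u_j / sqrt(<u_j, u_j>) where u_j is the displayed integer vector. Then <v, e_j> = <v, u_j> / sqrt(<u_j, u_j>), so |<v, e_j>|^2 = <v, u_j>^2 / <u_j, u_j>.
Coefficients: <v, e_1> = 7/sqrt(9), <v, e_2> = -28/sqrt(909), <v, e_3> = -31/sqrt(7070).
Square and sum: Σ |<v, e_j>|^2 = 451/70.
Compute ||v||^2 = v·v = 14.
Deficit = 14 − 451/70 = 529/70 ≥ 0, confirming Bessel's inequality. (The deficit equals ||v − Σ <v,e_j> e_j||^2, the squared distance from v to span{e_j}.)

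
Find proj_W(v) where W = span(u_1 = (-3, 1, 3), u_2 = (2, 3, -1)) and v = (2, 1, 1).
proj_W(v) = (18/23, 157/115, -39/115)

Set up U = [u_1 | ... | u_2] ∈ R^(3×2). The projector onto W = col(U) is P = U (U^T U)^(-1) U^T.
Compute U^T U =
  [19, -6]
  [-6, 14],
and U^T v = (-2, 6).
Solve U^T U · c = U^T v for the coefficients: c = (4/115, 51/115). The projection is proj_W(v) = U c.
Check: (v - proj_W(v)) · u_1 = 0  (should be 0).
Check: (v - proj_W(v)) · u_2 = 0  (should be 0).
Result: proj_W(v) = (18/23, 157/115, -39/115).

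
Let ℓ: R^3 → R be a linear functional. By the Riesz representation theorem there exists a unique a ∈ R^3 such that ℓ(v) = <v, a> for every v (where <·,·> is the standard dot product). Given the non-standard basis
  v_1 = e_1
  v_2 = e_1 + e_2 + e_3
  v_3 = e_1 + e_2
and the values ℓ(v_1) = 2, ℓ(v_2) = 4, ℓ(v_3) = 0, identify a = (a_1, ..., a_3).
a = (2, -2, 4)

Write a = (a_1, ..., a_3) in the standard basis. For each basis vector v_i, ℓ(v_i) = <v_i, a> is a linear equation in the a_j's. Collect the n equations into a matrix system V a = ℓ, where row i of V is v_i (expressed in the standard basis). Since V is invertible (lower-triangular with 1s on the diagonal, up to permutation), solve by back-substitution:
  V =
[[1, 0, 0],
 [1, 1, 1],
 [1, 1, 0]]
  V a = (2, 4, 0)
Solving gives a = (2, -2, 4).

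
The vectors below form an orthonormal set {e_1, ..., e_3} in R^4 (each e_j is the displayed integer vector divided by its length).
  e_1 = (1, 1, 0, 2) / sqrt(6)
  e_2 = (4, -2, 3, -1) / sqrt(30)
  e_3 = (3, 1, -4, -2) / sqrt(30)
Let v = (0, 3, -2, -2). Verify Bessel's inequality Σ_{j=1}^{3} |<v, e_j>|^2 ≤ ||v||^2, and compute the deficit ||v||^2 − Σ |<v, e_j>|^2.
Σ |<v, e_j>|^2 = 11; ||v||^2 = 17; deficit = 6

Write each e_j = u_j / sqrt(<u_j, u_j>) where u_j is the displayed integer vector. Then <v, e_j> = <v, u_j> / sqrt(<u_j, u_j>), so |<v, e_j>|^2 = <v, u_j>^2 / <u_j, u_j>.
Coefficients: <v, e_1> = -1/sqrt(6), <v, e_2> = -10/sqrt(30), <v, e_3> = 15/sqrt(30).
Square and sum: Σ |<v, e_j>|^2 = 11.
Compute ||v||^2 = v·v = 17.
Deficit = 17 − 11 = 6 ≥ 0, confirming Bessel's inequality. (The deficit equals ||v − Σ <v,e_j> e_j||^2, the squared distance from v to span{e_j}.)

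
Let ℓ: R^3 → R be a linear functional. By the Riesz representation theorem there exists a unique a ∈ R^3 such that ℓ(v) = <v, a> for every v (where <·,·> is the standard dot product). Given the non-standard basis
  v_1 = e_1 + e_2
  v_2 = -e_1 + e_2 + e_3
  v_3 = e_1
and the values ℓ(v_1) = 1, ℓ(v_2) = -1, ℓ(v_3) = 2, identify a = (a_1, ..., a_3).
a = (2, -1, 2)

Write a = (a_1, ..., a_3) in the standard basis. For each basis vector v_i, ℓ(v_i) = <v_i, a> is a linear equation in the a_j's. Collect the n equations into a matrix system V a = ℓ, where row i of V is v_i (expressed in the standard basis). Since V is invertible (lower-triangular with 1s on the diagonal, up to permutation), solve by back-substitution:
  V =
[[1, 1, 0],
 [-1, 1, 1],
 [1, 0, 0]]
  V a = (1, -1, 2)
Solving gives a = (2, -1, 2).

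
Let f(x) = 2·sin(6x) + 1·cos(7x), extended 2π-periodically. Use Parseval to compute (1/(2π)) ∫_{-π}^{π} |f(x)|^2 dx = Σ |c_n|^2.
Σ |c_n|^2 = 5/2

Expand |f|^2 and use orthogonality of {sin(nx), cos(mx)} on [-π, π]:
  ∫_{-π}^{π} sin(nx)^2 dx = π, ∫ cos(mx)^2 dx = π, and cross terms integrate to 0.
So ∫_{-π}^{π} f(x)^2 dx = 2^2 · π + 1^2 · π = (4 + 1)π.
Divide by 2π: (4 + 1)/2 = 5/2.
By Parseval, this equals Σ |c_n|^2.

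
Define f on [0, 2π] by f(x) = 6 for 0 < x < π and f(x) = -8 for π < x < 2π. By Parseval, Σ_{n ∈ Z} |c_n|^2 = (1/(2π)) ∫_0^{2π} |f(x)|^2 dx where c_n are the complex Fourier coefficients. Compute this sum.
Σ |c_n|^2 = 50

Parseval equates the L^2 energy of f (normalised by 1/(2π)) with the ℓ^2 sum of its Fourier coefficients: (1/(2π)) ∫_0^{2π} |f|^2 = Σ |c_n|^2.
Compute the left side: (1/(2π)) [∫_0^π 6^2 dx + ∫_π^{2π} (-8)^2 dx] = (1/(2π)) · (36π + 64π) = (36 + 64)/2 = 50.
So Σ_{n ∈ Z} |c_n|^2 = 50.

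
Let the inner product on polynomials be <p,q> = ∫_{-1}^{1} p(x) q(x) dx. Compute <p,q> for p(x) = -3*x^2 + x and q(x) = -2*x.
<p,q> = -4/3

Expand the product: p(x)·q(x) = 6*x^3 - 2*x^2.
∫_{-1}^{1} of each monomial x^k gives [2/(k+1) if k even, 0 if k odd]. Integrating term-by-term (or equivalently evaluating the antiderivative F(x) = 3*x^4/2 - 2*x^3/3 at the endpoints):
  F(1) − F(−1) = 5/6 − (13/6) = -4/3.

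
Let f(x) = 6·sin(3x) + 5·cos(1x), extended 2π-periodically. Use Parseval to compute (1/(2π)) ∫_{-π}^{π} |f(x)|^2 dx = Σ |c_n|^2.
Σ |c_n|^2 = 61/2

Expand |f|^2 and use orthogonality of {sin(nx), cos(mx)} on [-π, π]:
  ∫_{-π}^{π} sin(nx)^2 dx = π, ∫ cos(mx)^2 dx = π, and cross terms integrate to 0.
So ∫_{-π}^{π} f(x)^2 dx = 6^2 · π + 5^2 · π = (36 + 25)π.
Divide by 2π: (36 + 25)/2 = 61/2.
By Parseval, this equals Σ |c_n|^2.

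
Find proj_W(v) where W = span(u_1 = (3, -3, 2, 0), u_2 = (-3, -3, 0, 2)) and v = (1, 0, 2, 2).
proj_W(v) = (9/11, -12/11, 7/11, 1/11)

Set up U = [u_1 | ... | u_2] ∈ R^(4×2). The projector onto W = col(U) is P = U (U^T U)^(-1) U^T.
Compute U^T U =
  [22, 0]
  [0, 22],
and U^T v = (7, 1).
Solve U^T U · c = U^T v for the coefficients: c = (7/22, 1/22). The projection is proj_W(v) = U c.
Check: (v - proj_W(v)) · u_1 = 0  (should be 0).
Check: (v - proj_W(v)) · u_2 = 0  (should be 0).
Result: proj_W(v) = (9/11, -12/11, 7/11, 1/11).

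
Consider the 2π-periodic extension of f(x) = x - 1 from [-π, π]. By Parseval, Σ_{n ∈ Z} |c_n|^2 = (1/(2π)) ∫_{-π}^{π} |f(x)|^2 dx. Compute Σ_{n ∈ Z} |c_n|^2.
Σ |c_n|^2 = π^2/3 + 1

Expand and integrate term by term over [-π, π]:
  ∫ (x)^2 dx = 1·(2π^3/3); ∫ 2·1·(-1)·x dx = 0 (odd integrand); ∫ (-1)^2 dx = 1·2π.
So (1/(2π)) ∫_{-π}^{π} (x - 1)^2 dx = 1π^2/3 + 1 = π^2/3 + 1.
Parseval ⇒ Σ |c_n|^2 = π^2/3 + 1.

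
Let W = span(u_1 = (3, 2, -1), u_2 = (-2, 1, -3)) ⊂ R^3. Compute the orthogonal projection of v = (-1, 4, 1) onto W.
proj_W(v) = (17/39, 164/195, -197/195)

Set up U = [u_1 | ... | u_2] ∈ R^(3×2). The projector onto W = col(U) is P = U (U^T U)^(-1) U^T.
Compute U^T U =
  [14, -1]
  [-1, 14],
and U^T v = (4, 3).
Solve U^T U · c = U^T v for the coefficients: c = (59/195, 46/195). The projection is proj_W(v) = U c.
Check: (v - proj_W(v)) · u_1 = 0  (should be 0).
Check: (v - proj_W(v)) · u_2 = 0  (should be 0).
Result: proj_W(v) = (17/39, 164/195, -197/195).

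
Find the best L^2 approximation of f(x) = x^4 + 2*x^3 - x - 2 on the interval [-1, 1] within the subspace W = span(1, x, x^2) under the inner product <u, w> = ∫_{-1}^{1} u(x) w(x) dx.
g(x) = 6*x^2/7 + x/5 - 73/35

The best approximation g ∈ W is the orthogonal projection of f onto W. Writing g = a_0 + a_1 x + a_2 x^2, the coefficients solve the normal equations G · a = b where
  G_{ij} = <φ_i, φ_j> and b_i = <f, φ_i>, with φ_0 = 1, φ_1 = x, φ_2 = x^2.
G =
  [2, 0, 2/3]
  [0, 2/3, 0]
  [2/3, 0, 2/5],
b = (-18/5, 2/15, -22/21).
Solving gives a_0 = -73/35, a_1 = 1/5, a_2 = 6/7, so
  g(x) = 6*x^2/7 + x/5 - 73/35.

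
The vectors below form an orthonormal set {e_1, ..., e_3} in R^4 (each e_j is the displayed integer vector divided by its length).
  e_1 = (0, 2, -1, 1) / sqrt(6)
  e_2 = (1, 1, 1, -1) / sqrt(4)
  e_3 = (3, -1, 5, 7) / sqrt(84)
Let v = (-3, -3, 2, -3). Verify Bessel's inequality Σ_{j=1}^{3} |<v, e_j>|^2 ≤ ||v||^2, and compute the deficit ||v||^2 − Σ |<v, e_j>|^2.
Σ |<v, e_j>|^2 = 167/7; ||v||^2 = 31; deficit = 50/7

Write each e_j = u_j / sqrt(<u_j, u_j>) where u_j is the displayed integer vector. Then <v, e_j> = <v, u_j> / sqrt(<u_j, u_j>), so |<v, e_j>|^2 = <v, u_j>^2 / <u_j, u_j>.
Coefficients: <v, e_1> = -11/sqrt(6), <v, e_2> = -1/sqrt(4), <v, e_3> = -17/sqrt(84).
Square and sum: Σ |<v, e_j>|^2 = 167/7.
Compute ||v||^2 = v·v = 31.
Deficit = 31 − 167/7 = 50/7 ≥ 0, confirming Bessel's inequality. (The deficit equals ||v − Σ <v,e_j> e_j||^2, the squared distance from v to span{e_j}.)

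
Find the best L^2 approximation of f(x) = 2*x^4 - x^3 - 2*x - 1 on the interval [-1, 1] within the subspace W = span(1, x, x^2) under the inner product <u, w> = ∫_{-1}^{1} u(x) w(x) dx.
g(x) = 12*x^2/7 - 13*x/5 - 41/35

The best approximation g ∈ W is the orthogonal projection of f onto W. Writing g = a_0 + a_1 x + a_2 x^2, the coefficients solve the normal equations G · a = b where
  G_{ij} = <φ_i, φ_j> and b_i = <f, φ_i>, with φ_0 = 1, φ_1 = x, φ_2 = x^2.
G =
  [2, 0, 2/3]
  [0, 2/3, 0]
  [2/3, 0, 2/5],
b = (-6/5, -26/15, -2/21).
Solving gives a_0 = -41/35, a_1 = -13/5, a_2 = 12/7, so
  g(x) = 12*x^2/7 - 13*x/5 - 41/35.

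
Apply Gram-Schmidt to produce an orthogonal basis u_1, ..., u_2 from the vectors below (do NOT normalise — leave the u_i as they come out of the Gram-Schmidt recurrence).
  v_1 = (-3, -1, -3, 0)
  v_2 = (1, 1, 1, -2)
Orthogonal basis:
  u_1 = (-3, -1, -3, 0)
  u_2 = (-2/19, 12/19, -2/19, -2)

Apply the Gram-Schmidt recurrence
  u_1 = v_1
  u_i = v_i − Σ_{j<i} ((v_i · u_j) / (u_j · u_j)) · u_j.

Step by step this gives:
  u_1 = (-3, -1, -3, 0)
  u_2 = (-2/19, 12/19, -2/19, -2)

Orthogonality check:
  u_2 · u_1 = 0 (should be 0)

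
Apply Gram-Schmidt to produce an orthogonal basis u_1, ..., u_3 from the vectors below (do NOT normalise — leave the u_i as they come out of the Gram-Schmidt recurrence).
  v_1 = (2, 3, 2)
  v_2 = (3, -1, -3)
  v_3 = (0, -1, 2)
Orthogonal basis:
  u_1 = (2, 3, 2)
  u_2 = (57/17, -8/17, -45/17)
  u_3 = (119/157, -204/157, 187/157)

Apply the Gram-Schmidt recurrence
  u_1 = v_1
  u_i = v_i − Σ_{j<i} ((v_i · u_j) / (u_j · u_j)) · u_j.

Step by step this gives:
  u_1 = (2, 3, 2)
  u_2 = (57/17, -8/17, -45/17)
  u_3 = (119/157, -204/157, 187/157)

Orthogonality check:
  u_2 · u_1 = 0 (should be 0)
  u_3 · u_1 = 0 (should be 0)
  u_3 · u_2 = 0 (should be 0)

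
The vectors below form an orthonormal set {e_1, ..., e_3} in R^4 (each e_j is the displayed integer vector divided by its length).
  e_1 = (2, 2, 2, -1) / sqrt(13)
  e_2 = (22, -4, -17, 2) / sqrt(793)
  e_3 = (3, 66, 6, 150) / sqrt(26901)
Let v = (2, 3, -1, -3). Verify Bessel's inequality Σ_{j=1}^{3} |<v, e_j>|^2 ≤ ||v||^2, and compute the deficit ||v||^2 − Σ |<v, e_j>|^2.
Σ |<v, e_j>|^2 = 14; ||v||^2 = 23; deficit = 9

Write each e_j = u_j / sqrt(<u_j, u_j>) where u_j is the displayed integer vector. Then <v, e_j> = <v, u_j> / sqrt(<u_j, u_j>), so |<v, e_j>|^2 = <v, u_j>^2 / <u_j, u_j>.
Coefficients: <v, e_1> = 11/sqrt(13), <v, e_2> = 43/sqrt(793), <v, e_3> = -252/sqrt(26901).
Square and sum: Σ |<v, e_j>|^2 = 14.
Compute ||v||^2 = v·v = 23.
Deficit = 23 − 14 = 9 ≥ 0, confirming Bessel's inequality. (The deficit equals ||v − Σ <v,e_j> e_j||^2, the squared distance from v to span{e_j}.)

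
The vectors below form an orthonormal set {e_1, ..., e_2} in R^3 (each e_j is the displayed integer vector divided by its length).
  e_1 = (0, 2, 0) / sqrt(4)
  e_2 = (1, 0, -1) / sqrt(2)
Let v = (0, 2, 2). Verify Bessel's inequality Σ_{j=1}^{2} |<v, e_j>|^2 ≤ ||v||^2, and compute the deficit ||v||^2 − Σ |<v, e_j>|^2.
Σ |<v, e_j>|^2 = 6; ||v||^2 = 8; deficit = 2

Write each e_j = u_j / sqrt(<u_j, u_j>) where u_j is the displayed integer vector. Then <v, e_j> = <v, u_j> / sqrt(<u_j, u_j>), so |<v, e_j>|^2 = <v, u_j>^2 / <u_j, u_j>.
Coefficients: <v, e_1> = 4/sqrt(4), <v, e_2> = -2/sqrt(2).
Square and sum: Σ |<v, e_j>|^2 = 6.
Compute ||v||^2 = v·v = 8.
Deficit = 8 − 6 = 2 ≥ 0, confirming Bessel's inequality. (The deficit equals ||v − Σ <v,e_j> e_j||^2, the squared distance from v to span{e_j}.)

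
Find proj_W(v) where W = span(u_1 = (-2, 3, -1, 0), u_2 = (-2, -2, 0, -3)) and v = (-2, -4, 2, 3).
proj_W(v) = (142/117, -268/117, 82/117, -11/39)

Set up U = [u_1 | ... | u_2] ∈ R^(4×2). The projector onto W = col(U) is P = U (U^T U)^(-1) U^T.
Compute U^T U =
  [14, -2]
  [-2, 17],
and U^T v = (-10, 3).
Solve U^T U · c = U^T v for the coefficients: c = (-82/117, 11/117). The projection is proj_W(v) = U c.
Check: (v - proj_W(v)) · u_1 = 0  (should be 0).
Check: (v - proj_W(v)) · u_2 = 0  (should be 0).
Result: proj_W(v) = (142/117, -268/117, 82/117, -11/39).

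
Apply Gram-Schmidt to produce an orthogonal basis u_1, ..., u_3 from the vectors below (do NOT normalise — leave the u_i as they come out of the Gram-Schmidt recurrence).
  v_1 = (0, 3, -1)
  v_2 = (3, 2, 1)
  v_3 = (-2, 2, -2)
Orthogonal basis:
  u_1 = (0, 3, -1)
  u_2 = (3, 1/2, 3/2)
  u_3 = (2/23, -6/115, -18/115)

Apply the Gram-Schmidt recurrence
  u_1 = v_1
  u_i = v_i − Σ_{j<i} ((v_i · u_j) / (u_j · u_j)) · u_j.

Step by step this gives:
  u_1 = (0, 3, -1)
  u_2 = (3, 1/2, 3/2)
  u_3 = (2/23, -6/115, -18/115)

Orthogonality check:
  u_2 · u_1 = 0 (should be 0)
  u_3 · u_1 = 0 (should be 0)
  u_3 · u_2 = 0 (should be 0)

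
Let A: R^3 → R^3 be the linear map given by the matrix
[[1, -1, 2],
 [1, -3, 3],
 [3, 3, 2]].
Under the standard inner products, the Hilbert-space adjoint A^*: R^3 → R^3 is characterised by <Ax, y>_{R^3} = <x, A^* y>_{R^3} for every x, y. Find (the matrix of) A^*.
A^* = A^T =
[[1, 1, 3],
 [-1, -3, 3],
 [2, 3, 2]]

For real matrices with standard dot products, the defining identity <Ax, y> = <x, A^* y> gives (Ax)^T y = x^T (A^*) y, i.e. x^T A^T y = x^T (A^*) y. Since this holds for all x, y, we must have A^* = A^T. Therefore
A^* =
[[1, 1, 3],
 [-1, -3, 3],
 [2, 3, 2]].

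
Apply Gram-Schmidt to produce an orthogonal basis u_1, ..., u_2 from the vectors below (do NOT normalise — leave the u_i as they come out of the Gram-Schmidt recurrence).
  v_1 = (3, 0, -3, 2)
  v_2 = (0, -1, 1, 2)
Orthogonal basis:
  u_1 = (3, 0, -3, 2)
  u_2 = (-3/22, -1, 25/22, 21/11)

Apply the Gram-Schmidt recurrence
  u_1 = v_1
  u_i = v_i − Σ_{j<i} ((v_i · u_j) / (u_j · u_j)) · u_j.

Step by step this gives:
  u_1 = (3, 0, -3, 2)
  u_2 = (-3/22, -1, 25/22, 21/11)

Orthogonality check:
  u_2 · u_1 = 0 (should be 0)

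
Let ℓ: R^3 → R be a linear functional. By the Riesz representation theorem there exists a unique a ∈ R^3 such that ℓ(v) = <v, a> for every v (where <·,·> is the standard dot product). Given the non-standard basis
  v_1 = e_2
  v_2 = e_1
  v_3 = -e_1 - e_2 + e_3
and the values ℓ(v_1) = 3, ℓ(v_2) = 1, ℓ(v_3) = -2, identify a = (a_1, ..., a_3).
a = (1, 3, 2)

Write a = (a_1, ..., a_3) in the standard basis. For each basis vector v_i, ℓ(v_i) = <v_i, a> is a linear equation in the a_j's. Collect the n equations into a matrix system V a = ℓ, where row i of V is v_i (expressed in the standard basis). Since V is invertible (lower-triangular with 1s on the diagonal, up to permutation), solve by back-substitution:
  V =
[[0, 1, 0],
 [1, 0, 0],
 [-1, -1, 1]]
  V a = (3, 1, -2)
Solving gives a = (1, 3, 2).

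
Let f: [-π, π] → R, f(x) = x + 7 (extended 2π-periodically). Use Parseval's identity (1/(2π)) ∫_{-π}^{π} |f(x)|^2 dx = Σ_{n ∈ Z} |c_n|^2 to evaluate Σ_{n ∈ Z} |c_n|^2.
Σ |c_n|^2 = π^2/3 + 49

Expand and integrate term by term over [-π, π]:
  ∫ (x)^2 dx = 1·(2π^3/3); ∫ 2·1·(7)·x dx = 0 (odd integrand); ∫ 7^2 dx = 49·2π.
So (1/(2π)) ∫_{-π}^{π} (x + 7)^2 dx = 1π^2/3 + 49 = π^2/3 + 49.
Parseval ⇒ Σ |c_n|^2 = π^2/3 + 49.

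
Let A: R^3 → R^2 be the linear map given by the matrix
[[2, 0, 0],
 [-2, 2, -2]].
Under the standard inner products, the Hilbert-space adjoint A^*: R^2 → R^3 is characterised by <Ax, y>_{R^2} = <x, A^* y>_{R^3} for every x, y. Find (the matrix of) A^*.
A^* = A^T =
[[2, -2],
 [0, 2],
 [0, -2]]

For real matrices with standard dot products, the defining identity <Ax, y> = <x, A^* y> gives (Ax)^T y = x^T (A^*) y, i.e. x^T A^T y = x^T (A^*) y. Since this holds for all x, y, we must have A^* = A^T. Therefore
A^* =
[[2, -2],
 [0, 2],
 [0, -2]].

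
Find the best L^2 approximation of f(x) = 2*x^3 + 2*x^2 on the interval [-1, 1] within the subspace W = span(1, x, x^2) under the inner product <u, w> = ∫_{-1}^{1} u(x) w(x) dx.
g(x) = 2*x^2 + 6*x/5

The best approximation g ∈ W is the orthogonal projection of f onto W. Writing g = a_0 + a_1 x + a_2 x^2, the coefficients solve the normal equations G · a = b where
  G_{ij} = <φ_i, φ_j> and b_i = <f, φ_i>, with φ_0 = 1, φ_1 = x, φ_2 = x^2.
G =
  [2, 0, 2/3]
  [0, 2/3, 0]
  [2/3, 0, 2/5],
b = (4/3, 4/5, 4/5).
Solving gives a_0 = 0, a_1 = 6/5, a_2 = 2, so
  g(x) = 2*x^2 + 6*x/5.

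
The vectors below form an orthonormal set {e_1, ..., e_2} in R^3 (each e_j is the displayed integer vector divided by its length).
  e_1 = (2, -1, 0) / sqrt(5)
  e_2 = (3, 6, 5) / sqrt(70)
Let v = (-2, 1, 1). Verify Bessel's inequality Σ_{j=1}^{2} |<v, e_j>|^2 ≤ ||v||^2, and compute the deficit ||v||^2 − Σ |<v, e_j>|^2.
Σ |<v, e_j>|^2 = 75/14; ||v||^2 = 6; deficit = 9/14

Write each e_j = u_j / sqrt(<u_j, u_j>) where u_j is the displayed integer vector. Then <v, e_j> = <v, u_j> / sqrt(<u_j, u_j>), so |<v, e_j>|^2 = <v, u_j>^2 / <u_j, u_j>.
Coefficients: <v, e_1> = -5/sqrt(5), <v, e_2> = 5/sqrt(70).
Square and sum: Σ |<v, e_j>|^2 = 75/14.
Compute ||v||^2 = v·v = 6.
Deficit = 6 − 75/14 = 9/14 ≥ 0, confirming Bessel's inequality. (The deficit equals ||v − Σ <v,e_j> e_j||^2, the squared distance from v to span{e_j}.)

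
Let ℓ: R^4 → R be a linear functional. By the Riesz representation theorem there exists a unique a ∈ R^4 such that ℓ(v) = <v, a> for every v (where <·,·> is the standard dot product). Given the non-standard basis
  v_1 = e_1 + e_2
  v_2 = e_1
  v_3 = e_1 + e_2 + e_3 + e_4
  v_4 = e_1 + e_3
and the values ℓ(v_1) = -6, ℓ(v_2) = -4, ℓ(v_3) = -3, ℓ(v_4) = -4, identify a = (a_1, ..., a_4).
a = (-4, -2, 0, 3)

Write a = (a_1, ..., a_4) in the standard basis. For each basis vector v_i, ℓ(v_i) = <v_i, a> is a linear equation in the a_j's. Collect the n equations into a matrix system V a = ℓ, where row i of V is v_i (expressed in the standard basis). Since V is invertible (lower-triangular with 1s on the diagonal, up to permutation), solve by back-substitution:
  V =
[[1, 1, 0, 0],
 [1, 0, 0, 0],
 [1, 1, 1, 1],
 [1, 0, 1, 0]]
  V a = (-6, -4, -3, -4)
Solving gives a = (-4, -2, 0, 3).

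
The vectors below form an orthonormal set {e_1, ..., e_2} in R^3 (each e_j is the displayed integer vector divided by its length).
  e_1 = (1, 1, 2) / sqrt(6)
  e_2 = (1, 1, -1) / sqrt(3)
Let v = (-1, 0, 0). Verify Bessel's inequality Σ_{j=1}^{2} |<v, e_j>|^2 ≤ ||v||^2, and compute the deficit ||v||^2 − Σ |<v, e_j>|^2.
Σ |<v, e_j>|^2 = 1/2; ||v||^2 = 1; deficit = 1/2

Write each e_j = u_j / sqrt(<u_j, u_j>) where u_j is the displayed integer vector. Then <v, e_j> = <v, u_j> / sqrt(<u_j, u_j>), so |<v, e_j>|^2 = <v, u_j>^2 / <u_j, u_j>.
Coefficients: <v, e_1> = -1/sqrt(6), <v, e_2> = -1/sqrt(3).
Square and sum: Σ |<v, e_j>|^2 = 1/2.
Compute ||v||^2 = v·v = 1.
Deficit = 1 − 1/2 = 1/2 ≥ 0, confirming Bessel's inequality. (The deficit equals ||v − Σ <v,e_j> e_j||^2, the squared distance from v to span{e_j}.)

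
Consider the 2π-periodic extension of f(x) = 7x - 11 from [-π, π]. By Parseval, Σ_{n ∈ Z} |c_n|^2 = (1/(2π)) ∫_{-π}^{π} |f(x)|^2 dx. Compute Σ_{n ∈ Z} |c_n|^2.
Σ |c_n|^2 = 49π^2/3 + 121

Expand and integrate term by term over [-π, π]:
  ∫ (7x)^2 dx = 49·(2π^3/3); ∫ 2·7·(-11)·x dx = 0 (odd integrand); ∫ (-11)^2 dx = 121·2π.
So (1/(2π)) ∫_{-π}^{π} (7x - 11)^2 dx = 49π^2/3 + 121 = 49π^2/3 + 121.
Parseval ⇒ Σ |c_n|^2 = 49π^2/3 + 121.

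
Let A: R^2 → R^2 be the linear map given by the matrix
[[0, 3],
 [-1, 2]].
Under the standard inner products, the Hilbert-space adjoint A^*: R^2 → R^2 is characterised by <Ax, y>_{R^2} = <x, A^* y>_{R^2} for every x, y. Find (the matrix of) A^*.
A^* = A^T =
[[0, -1],
 [3, 2]]

For real matrices with standard dot products, the defining identity <Ax, y> = <x, A^* y> gives (Ax)^T y = x^T (A^*) y, i.e. x^T A^T y = x^T (A^*) y. Since this holds for all x, y, we must have A^* = A^T. Therefore
A^* =
[[0, -1],
 [3, 2]].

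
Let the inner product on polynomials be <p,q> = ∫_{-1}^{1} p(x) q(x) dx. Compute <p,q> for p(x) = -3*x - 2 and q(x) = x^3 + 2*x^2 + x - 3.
<p,q> = 92/15

Expand the product: p(x)·q(x) = -3*x^4 - 8*x^3 - 7*x^2 + 7*x + 6.
∫_{-1}^{1} of each monomial x^k gives [2/(k+1) if k even, 0 if k odd]. Integrating term-by-term (or equivalently evaluating the antiderivative F(x) = -3*x^5/5 - 2*x^4 - 7*x^3/3 + 7*x^2/2 + 6*x at the endpoints):
  F(1) − F(−1) = 137/30 − (-47/30) = 92/15.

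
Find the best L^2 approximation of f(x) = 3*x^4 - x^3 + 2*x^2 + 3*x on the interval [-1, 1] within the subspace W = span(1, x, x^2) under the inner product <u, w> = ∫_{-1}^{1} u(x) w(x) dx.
g(x) = 32*x^2/7 + 12*x/5 - 9/35

The best approximation g ∈ W is the orthogonal projection of f onto W. Writing g = a_0 + a_1 x + a_2 x^2, the coefficients solve the normal equations G · a = b where
  G_{ij} = <φ_i, φ_j> and b_i = <f, φ_i>, with φ_0 = 1, φ_1 = x, φ_2 = x^2.
G =
  [2, 0, 2/3]
  [0, 2/3, 0]
  [2/3, 0, 2/5],
b = (38/15, 8/5, 58/35).
Solving gives a_0 = -9/35, a_1 = 12/5, a_2 = 32/7, so
  g(x) = 32*x^2/7 + 12*x/5 - 9/35.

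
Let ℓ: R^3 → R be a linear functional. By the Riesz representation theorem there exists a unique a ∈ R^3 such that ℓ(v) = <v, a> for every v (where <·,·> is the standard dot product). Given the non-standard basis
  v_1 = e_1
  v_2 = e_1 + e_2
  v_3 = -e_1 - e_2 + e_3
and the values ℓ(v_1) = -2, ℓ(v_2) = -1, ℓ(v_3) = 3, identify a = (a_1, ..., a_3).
a = (-2, 1, 2)

Write a = (a_1, ..., a_3) in the standard basis. For each basis vector v_i, ℓ(v_i) = <v_i, a> is a linear equation in the a_j's. Collect the n equations into a matrix system V a = ℓ, where row i of V is v_i (expressed in the standard basis). Since V is invertible (lower-triangular with 1s on the diagonal, up to permutation), solve by back-substitution:
  V =
[[1, 0, 0],
 [1, 1, 0],
 [-1, -1, 1]]
  V a = (-2, -1, 3)
Solving gives a = (-2, 1, 2).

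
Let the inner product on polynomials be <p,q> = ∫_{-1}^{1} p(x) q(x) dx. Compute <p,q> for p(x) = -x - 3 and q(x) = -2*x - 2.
<p,q> = 40/3

Expand the product: p(x)·q(x) = 2*x^2 + 8*x + 6.
∫_{-1}^{1} of each monomial x^k gives [2/(k+1) if k even, 0 if k odd]. Integrating term-by-term (or equivalently evaluating the antiderivative F(x) = 2*x^3/3 + 4*x^2 + 6*x at the endpoints):
  F(1) − F(−1) = 32/3 − (-8/3) = 40/3.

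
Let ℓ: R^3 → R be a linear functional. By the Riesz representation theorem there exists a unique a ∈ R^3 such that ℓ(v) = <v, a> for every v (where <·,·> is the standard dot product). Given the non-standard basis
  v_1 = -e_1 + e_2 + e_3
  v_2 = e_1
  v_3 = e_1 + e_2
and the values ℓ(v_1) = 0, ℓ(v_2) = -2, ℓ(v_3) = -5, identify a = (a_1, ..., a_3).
a = (-2, -3, 1)

Write a = (a_1, ..., a_3) in the standard basis. For each basis vector v_i, ℓ(v_i) = <v_i, a> is a linear equation in the a_j's. Collect the n equations into a matrix system V a = ℓ, where row i of V is v_i (expressed in the standard basis). Since V is invertible (lower-triangular with 1s on the diagonal, up to permutation), solve by back-substitution:
  V =
[[-1, 1, 1],
 [1, 0, 0],
 [1, 1, 0]]
  V a = (0, -2, -5)
Solving gives a = (-2, -3, 1).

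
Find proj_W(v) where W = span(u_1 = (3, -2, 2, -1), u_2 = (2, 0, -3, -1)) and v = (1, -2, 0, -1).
proj_W(v) = (419/251, -218/251, 80/251, -155/251)

Set up U = [u_1 | ... | u_2] ∈ R^(4×2). The projector onto W = col(U) is P = U (U^T U)^(-1) U^T.
Compute U^T U =
  [18, 1]
  [1, 14],
and U^T v = (8, 3).
Solve U^T U · c = U^T v for the coefficients: c = (109/251, 46/251). The projection is proj_W(v) = U c.
Check: (v - proj_W(v)) · u_1 = 0  (should be 0).
Check: (v - proj_W(v)) · u_2 = 0  (should be 0).
Result: proj_W(v) = (419/251, -218/251, 80/251, -155/251).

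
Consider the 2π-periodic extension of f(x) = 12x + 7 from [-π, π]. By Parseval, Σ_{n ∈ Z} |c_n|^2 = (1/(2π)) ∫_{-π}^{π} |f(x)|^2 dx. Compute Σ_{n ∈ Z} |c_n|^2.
Σ |c_n|^2 = 48π^2 + 49

Expand and integrate term by term over [-π, π]:
  ∫ (12x)^2 dx = 144·(2π^3/3); ∫ 2·12·(7)·x dx = 0 (odd integrand); ∫ 7^2 dx = 49·2π.
So (1/(2π)) ∫_{-π}^{π} (12x + 7)^2 dx = 144π^2/3 + 49 = 48π^2 + 49.
Parseval ⇒ Σ |c_n|^2 = 48π^2 + 49.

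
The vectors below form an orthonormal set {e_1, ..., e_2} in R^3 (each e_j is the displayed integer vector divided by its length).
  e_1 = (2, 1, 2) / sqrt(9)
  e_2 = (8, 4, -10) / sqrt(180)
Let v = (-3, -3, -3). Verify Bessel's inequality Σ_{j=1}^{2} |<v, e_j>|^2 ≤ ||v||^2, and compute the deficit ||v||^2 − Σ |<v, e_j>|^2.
Σ |<v, e_j>|^2 = 126/5; ||v||^2 = 27; deficit = 9/5

Write each e_j = u_j / sqrt(<u_j, u_j>) where u_j is the displayed integer vector. Then <v, e_j> = <v, u_j> / sqrt(<u_j, u_j>), so |<v, e_j>|^2 = <v, u_j>^2 / <u_j, u_j>.
Coefficients: <v, e_1> = -15/sqrt(9), <v, e_2> = -6/sqrt(180).
Square and sum: Σ |<v, e_j>|^2 = 126/5.
Compute ||v||^2 = v·v = 27.
Deficit = 27 − 126/5 = 9/5 ≥ 0, confirming Bessel's inequality. (The deficit equals ||v − Σ <v,e_j> e_j||^2, the squared distance from v to span{e_j}.)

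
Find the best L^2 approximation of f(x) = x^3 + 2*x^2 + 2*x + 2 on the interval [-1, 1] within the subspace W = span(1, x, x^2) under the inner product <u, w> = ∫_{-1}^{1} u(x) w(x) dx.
g(x) = 2*x^2 + 13*x/5 + 2

The best approximation g ∈ W is the orthogonal projection of f onto W. Writing g = a_0 + a_1 x + a_2 x^2, the coefficients solve the normal equations G · a = b where
  G_{ij} = <φ_i, φ_j> and b_i = <f, φ_i>, with φ_0 = 1, φ_1 = x, φ_2 = x^2.
G =
  [2, 0, 2/3]
  [0, 2/3, 0]
  [2/3, 0, 2/5],
b = (16/3, 26/15, 32/15).
Solving gives a_0 = 2, a_1 = 13/5, a_2 = 2, so
  g(x) = 2*x^2 + 13*x/5 + 2.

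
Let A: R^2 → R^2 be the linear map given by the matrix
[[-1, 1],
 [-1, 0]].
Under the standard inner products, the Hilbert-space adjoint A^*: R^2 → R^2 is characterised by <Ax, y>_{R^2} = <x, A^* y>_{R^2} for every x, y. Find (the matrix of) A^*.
A^* = A^T =
[[-1, -1],
 [1, 0]]

For real matrices with standard dot products, the defining identity <Ax, y> = <x, A^* y> gives (Ax)^T y = x^T (A^*) y, i.e. x^T A^T y = x^T (A^*) y. Since this holds for all x, y, we must have A^* = A^T. Therefore
A^* =
[[-1, -1],
 [1, 0]].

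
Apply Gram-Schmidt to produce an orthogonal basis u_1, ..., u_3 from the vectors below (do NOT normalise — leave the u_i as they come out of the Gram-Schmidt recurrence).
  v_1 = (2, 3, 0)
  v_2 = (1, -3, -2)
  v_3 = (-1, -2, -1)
Orthogonal basis:
  u_1 = (2, 3, 0)
  u_2 = (27/13, -18/13, -2)
  u_3 = (-6/19, 4/19, -9/19)

Apply the Gram-Schmidt recurrence
  u_1 = v_1
  u_i = v_i − Σ_{j<i} ((v_i · u_j) / (u_j · u_j)) · u_j.

Step by step this gives:
  u_1 = (2, 3, 0)
  u_2 = (27/13, -18/13, -2)
  u_3 = (-6/19, 4/19, -9/19)

Orthogonality check:
  u_2 · u_1 = 0 (should be 0)
  u_3 · u_1 = 0 (should be 0)
  u_3 · u_2 = 0 (should be 0)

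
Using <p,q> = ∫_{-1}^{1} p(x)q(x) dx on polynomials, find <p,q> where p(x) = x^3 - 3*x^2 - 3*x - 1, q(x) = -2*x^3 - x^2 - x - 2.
<p,q> = 1396/105

Expand the product: p(x)·q(x) = -2*x^6 + 5*x^5 + 8*x^4 + 6*x^3 + 10*x^2 + 7*x + 2.
∫_{-1}^{1} of each monomial x^k gives [2/(k+1) if k even, 0 if k odd]. Integrating term-by-term (or equivalently evaluating the antiderivative F(x) = -2*x^7/7 + 5*x^6/6 + 8*x^5/5 + 3*x^4/2 + 10*x^3/3 + 7*x^2/2 + 2*x at the endpoints):
  F(1) − F(−1) = 2621/210 − (-57/70) = 1396/105.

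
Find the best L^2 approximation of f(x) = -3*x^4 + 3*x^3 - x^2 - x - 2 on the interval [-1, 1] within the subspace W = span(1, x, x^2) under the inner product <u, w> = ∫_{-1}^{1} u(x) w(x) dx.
g(x) = -25*x^2/7 + 4*x/5 - 61/35

The best approximation g ∈ W is the orthogonal projection of f onto W. Writing g = a_0 + a_1 x + a_2 x^2, the coefficients solve the normal equations G · a = b where
  G_{ij} = <φ_i, φ_j> and b_i = <f, φ_i>, with φ_0 = 1, φ_1 = x, φ_2 = x^2.
G =
  [2, 0, 2/3]
  [0, 2/3, 0]
  [2/3, 0, 2/5],
b = (-88/15, 8/15, -272/105).
Solving gives a_0 = -61/35, a_1 = 4/5, a_2 = -25/7, so
  g(x) = -25*x^2/7 + 4*x/5 - 61/35.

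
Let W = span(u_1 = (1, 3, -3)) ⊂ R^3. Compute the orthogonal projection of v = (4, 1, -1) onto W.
proj_W(v) = (10/19, 30/19, -30/19)

Set up U = [u_1 | ... | u_1] ∈ R^(3×1). The projector onto W = col(U) is P = U (U^T U)^(-1) U^T.
Compute U^T U =
  [19],
and U^T v = (10).
Solve U^T U · c = U^T v for the coefficients: c = (10/19). The projection is proj_W(v) = U c.
Check: (v - proj_W(v)) · u_1 = 0  (should be 0).
Result: proj_W(v) = (10/19, 30/19, -30/19).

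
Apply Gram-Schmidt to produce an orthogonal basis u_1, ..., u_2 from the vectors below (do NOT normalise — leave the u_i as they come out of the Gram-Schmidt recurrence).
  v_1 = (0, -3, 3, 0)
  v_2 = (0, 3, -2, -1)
Orthogonal basis:
  u_1 = (0, -3, 3, 0)
  u_2 = (0, 1/2, 1/2, -1)

Apply the Gram-Schmidt recurrence
  u_1 = v_1
  u_i = v_i − Σ_{j<i} ((v_i · u_j) / (u_j · u_j)) · u_j.

Step by step this gives:
  u_1 = (0, -3, 3, 0)
  u_2 = (0, 1/2, 1/2, -1)

Orthogonality check:
  u_2 · u_1 = 0 (should be 0)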